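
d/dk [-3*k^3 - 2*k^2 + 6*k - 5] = -9*k^2 - 4*k + 6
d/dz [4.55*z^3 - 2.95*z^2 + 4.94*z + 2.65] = 13.65*z^2 - 5.9*z + 4.94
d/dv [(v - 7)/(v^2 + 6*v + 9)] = (17 - v)/(v^3 + 9*v^2 + 27*v + 27)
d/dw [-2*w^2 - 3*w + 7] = -4*w - 3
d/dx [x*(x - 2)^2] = (x - 2)*(3*x - 2)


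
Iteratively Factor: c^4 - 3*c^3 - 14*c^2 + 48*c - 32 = (c - 1)*(c^3 - 2*c^2 - 16*c + 32) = (c - 1)*(c + 4)*(c^2 - 6*c + 8) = (c - 4)*(c - 1)*(c + 4)*(c - 2)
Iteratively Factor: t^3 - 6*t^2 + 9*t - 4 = (t - 1)*(t^2 - 5*t + 4) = (t - 1)^2*(t - 4)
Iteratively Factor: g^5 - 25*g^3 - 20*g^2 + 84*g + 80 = (g - 5)*(g^4 + 5*g^3 - 20*g - 16) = (g - 5)*(g + 4)*(g^3 + g^2 - 4*g - 4) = (g - 5)*(g + 2)*(g + 4)*(g^2 - g - 2) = (g - 5)*(g - 2)*(g + 2)*(g + 4)*(g + 1)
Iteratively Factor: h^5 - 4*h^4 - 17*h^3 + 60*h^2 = (h)*(h^4 - 4*h^3 - 17*h^2 + 60*h) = h*(h - 3)*(h^3 - h^2 - 20*h) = h*(h - 5)*(h - 3)*(h^2 + 4*h) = h*(h - 5)*(h - 3)*(h + 4)*(h)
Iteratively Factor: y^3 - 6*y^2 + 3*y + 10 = (y - 5)*(y^2 - y - 2) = (y - 5)*(y + 1)*(y - 2)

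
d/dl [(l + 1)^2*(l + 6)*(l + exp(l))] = (l + 1)*((l + 1)*(l + 6)*(exp(l) + 1) + (l + 1)*(l + exp(l)) + 2*(l + 6)*(l + exp(l)))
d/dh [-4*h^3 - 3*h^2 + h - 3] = -12*h^2 - 6*h + 1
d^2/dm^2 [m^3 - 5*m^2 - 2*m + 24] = 6*m - 10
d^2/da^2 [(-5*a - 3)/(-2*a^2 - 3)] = 4*(10*a^3 + 18*a^2 - 45*a - 9)/(8*a^6 + 36*a^4 + 54*a^2 + 27)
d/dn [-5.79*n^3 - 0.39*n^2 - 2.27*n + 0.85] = -17.37*n^2 - 0.78*n - 2.27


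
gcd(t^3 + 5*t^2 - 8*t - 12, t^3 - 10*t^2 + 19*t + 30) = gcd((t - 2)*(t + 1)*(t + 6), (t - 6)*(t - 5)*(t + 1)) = t + 1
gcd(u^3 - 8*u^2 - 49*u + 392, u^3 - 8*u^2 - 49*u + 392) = u^3 - 8*u^2 - 49*u + 392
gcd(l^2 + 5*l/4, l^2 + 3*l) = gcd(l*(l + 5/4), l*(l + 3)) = l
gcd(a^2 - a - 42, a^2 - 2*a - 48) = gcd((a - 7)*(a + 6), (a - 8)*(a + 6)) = a + 6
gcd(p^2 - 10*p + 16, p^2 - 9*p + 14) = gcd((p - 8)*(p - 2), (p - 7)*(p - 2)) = p - 2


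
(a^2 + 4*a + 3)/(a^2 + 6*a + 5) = (a + 3)/(a + 5)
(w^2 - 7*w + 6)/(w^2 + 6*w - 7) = (w - 6)/(w + 7)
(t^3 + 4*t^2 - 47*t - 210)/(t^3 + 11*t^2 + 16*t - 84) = (t^2 - 2*t - 35)/(t^2 + 5*t - 14)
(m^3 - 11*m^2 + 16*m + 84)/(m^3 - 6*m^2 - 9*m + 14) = (m - 6)/(m - 1)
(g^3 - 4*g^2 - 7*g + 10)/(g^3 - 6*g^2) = (g^3 - 4*g^2 - 7*g + 10)/(g^2*(g - 6))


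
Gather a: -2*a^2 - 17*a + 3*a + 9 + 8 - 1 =-2*a^2 - 14*a + 16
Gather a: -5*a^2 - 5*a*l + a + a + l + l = -5*a^2 + a*(2 - 5*l) + 2*l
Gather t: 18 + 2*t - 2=2*t + 16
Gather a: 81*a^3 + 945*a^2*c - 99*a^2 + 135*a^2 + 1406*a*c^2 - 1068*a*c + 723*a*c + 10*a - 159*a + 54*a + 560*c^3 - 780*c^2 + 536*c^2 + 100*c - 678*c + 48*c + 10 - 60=81*a^3 + a^2*(945*c + 36) + a*(1406*c^2 - 345*c - 95) + 560*c^3 - 244*c^2 - 530*c - 50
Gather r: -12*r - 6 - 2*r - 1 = -14*r - 7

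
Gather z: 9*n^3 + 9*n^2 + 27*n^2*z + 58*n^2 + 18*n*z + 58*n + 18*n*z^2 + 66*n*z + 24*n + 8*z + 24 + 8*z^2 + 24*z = 9*n^3 + 67*n^2 + 82*n + z^2*(18*n + 8) + z*(27*n^2 + 84*n + 32) + 24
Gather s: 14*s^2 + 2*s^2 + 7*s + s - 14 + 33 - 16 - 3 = 16*s^2 + 8*s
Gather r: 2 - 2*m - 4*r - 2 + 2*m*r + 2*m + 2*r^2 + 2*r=2*r^2 + r*(2*m - 2)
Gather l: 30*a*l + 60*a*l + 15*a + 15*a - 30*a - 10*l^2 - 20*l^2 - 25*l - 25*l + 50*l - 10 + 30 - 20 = 90*a*l - 30*l^2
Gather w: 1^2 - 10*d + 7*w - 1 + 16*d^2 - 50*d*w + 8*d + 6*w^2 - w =16*d^2 - 2*d + 6*w^2 + w*(6 - 50*d)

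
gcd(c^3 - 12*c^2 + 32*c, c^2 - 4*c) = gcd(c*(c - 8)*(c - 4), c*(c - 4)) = c^2 - 4*c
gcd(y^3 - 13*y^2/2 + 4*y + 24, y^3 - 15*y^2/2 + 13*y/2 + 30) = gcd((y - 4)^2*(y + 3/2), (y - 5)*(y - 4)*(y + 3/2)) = y^2 - 5*y/2 - 6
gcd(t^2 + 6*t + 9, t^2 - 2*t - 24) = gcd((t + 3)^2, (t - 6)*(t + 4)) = 1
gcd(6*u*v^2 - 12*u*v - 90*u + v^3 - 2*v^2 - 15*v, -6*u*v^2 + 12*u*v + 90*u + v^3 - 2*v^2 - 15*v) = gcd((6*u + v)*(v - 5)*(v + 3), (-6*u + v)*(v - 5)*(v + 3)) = v^2 - 2*v - 15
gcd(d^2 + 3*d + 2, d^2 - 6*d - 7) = d + 1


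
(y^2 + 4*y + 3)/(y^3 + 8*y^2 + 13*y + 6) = (y + 3)/(y^2 + 7*y + 6)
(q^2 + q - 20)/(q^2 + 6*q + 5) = (q - 4)/(q + 1)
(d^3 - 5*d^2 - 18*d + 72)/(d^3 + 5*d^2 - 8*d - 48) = (d - 6)/(d + 4)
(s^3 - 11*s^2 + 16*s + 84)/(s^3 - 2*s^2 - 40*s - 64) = (s^2 - 13*s + 42)/(s^2 - 4*s - 32)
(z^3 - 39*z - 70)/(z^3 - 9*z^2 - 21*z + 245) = (z + 2)/(z - 7)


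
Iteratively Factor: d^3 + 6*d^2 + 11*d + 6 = (d + 3)*(d^2 + 3*d + 2) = (d + 2)*(d + 3)*(d + 1)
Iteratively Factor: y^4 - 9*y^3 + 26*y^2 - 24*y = (y - 2)*(y^3 - 7*y^2 + 12*y) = (y - 3)*(y - 2)*(y^2 - 4*y) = (y - 4)*(y - 3)*(y - 2)*(y)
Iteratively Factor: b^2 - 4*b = (b)*(b - 4)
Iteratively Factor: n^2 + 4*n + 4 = (n + 2)*(n + 2)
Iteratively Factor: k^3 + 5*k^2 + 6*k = (k)*(k^2 + 5*k + 6) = k*(k + 2)*(k + 3)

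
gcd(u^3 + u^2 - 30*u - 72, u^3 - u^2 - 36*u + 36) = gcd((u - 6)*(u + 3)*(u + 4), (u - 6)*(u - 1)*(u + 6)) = u - 6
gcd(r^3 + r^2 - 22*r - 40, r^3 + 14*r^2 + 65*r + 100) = r + 4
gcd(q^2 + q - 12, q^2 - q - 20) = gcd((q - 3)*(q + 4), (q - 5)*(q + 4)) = q + 4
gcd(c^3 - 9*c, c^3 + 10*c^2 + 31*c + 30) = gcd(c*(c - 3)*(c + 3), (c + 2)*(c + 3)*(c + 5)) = c + 3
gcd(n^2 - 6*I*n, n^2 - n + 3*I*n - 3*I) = 1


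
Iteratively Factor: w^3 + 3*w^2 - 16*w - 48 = (w + 4)*(w^2 - w - 12) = (w - 4)*(w + 4)*(w + 3)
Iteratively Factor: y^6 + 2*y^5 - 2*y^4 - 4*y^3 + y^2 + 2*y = (y + 2)*(y^5 - 2*y^3 + y) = y*(y + 2)*(y^4 - 2*y^2 + 1) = y*(y - 1)*(y + 2)*(y^3 + y^2 - y - 1) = y*(y - 1)*(y + 1)*(y + 2)*(y^2 - 1) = y*(y - 1)*(y + 1)^2*(y + 2)*(y - 1)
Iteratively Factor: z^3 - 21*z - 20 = (z + 1)*(z^2 - z - 20) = (z - 5)*(z + 1)*(z + 4)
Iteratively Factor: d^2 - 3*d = (d - 3)*(d)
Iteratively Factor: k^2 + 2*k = (k)*(k + 2)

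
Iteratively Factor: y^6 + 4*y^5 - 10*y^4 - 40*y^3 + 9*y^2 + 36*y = (y - 3)*(y^5 + 7*y^4 + 11*y^3 - 7*y^2 - 12*y) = (y - 3)*(y + 1)*(y^4 + 6*y^3 + 5*y^2 - 12*y) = (y - 3)*(y + 1)*(y + 4)*(y^3 + 2*y^2 - 3*y) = (y - 3)*(y + 1)*(y + 3)*(y + 4)*(y^2 - y) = y*(y - 3)*(y + 1)*(y + 3)*(y + 4)*(y - 1)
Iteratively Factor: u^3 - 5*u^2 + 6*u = (u)*(u^2 - 5*u + 6) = u*(u - 2)*(u - 3)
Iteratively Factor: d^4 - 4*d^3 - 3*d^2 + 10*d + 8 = (d + 1)*(d^3 - 5*d^2 + 2*d + 8) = (d + 1)^2*(d^2 - 6*d + 8) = (d - 4)*(d + 1)^2*(d - 2)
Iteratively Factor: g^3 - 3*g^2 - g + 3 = (g + 1)*(g^2 - 4*g + 3) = (g - 3)*(g + 1)*(g - 1)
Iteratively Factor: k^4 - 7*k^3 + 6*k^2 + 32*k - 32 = (k - 4)*(k^3 - 3*k^2 - 6*k + 8) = (k - 4)*(k - 1)*(k^2 - 2*k - 8) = (k - 4)^2*(k - 1)*(k + 2)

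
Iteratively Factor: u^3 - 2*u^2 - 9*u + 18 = (u - 2)*(u^2 - 9) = (u - 2)*(u + 3)*(u - 3)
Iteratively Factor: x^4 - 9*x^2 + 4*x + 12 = (x - 2)*(x^3 + 2*x^2 - 5*x - 6) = (x - 2)*(x + 1)*(x^2 + x - 6) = (x - 2)*(x + 1)*(x + 3)*(x - 2)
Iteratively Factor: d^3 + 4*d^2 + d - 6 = (d + 2)*(d^2 + 2*d - 3) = (d + 2)*(d + 3)*(d - 1)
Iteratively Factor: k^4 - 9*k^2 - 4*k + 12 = (k - 3)*(k^3 + 3*k^2 - 4) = (k - 3)*(k + 2)*(k^2 + k - 2) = (k - 3)*(k + 2)^2*(k - 1)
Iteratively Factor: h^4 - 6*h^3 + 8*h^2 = (h)*(h^3 - 6*h^2 + 8*h) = h*(h - 2)*(h^2 - 4*h) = h*(h - 4)*(h - 2)*(h)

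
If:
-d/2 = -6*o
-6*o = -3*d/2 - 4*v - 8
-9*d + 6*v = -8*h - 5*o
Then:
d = -4*v - 8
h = -121*v/24 - 103/12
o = -v/3 - 2/3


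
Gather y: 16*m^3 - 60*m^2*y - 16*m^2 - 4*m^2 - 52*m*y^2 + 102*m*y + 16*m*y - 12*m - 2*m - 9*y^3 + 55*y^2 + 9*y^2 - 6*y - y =16*m^3 - 20*m^2 - 14*m - 9*y^3 + y^2*(64 - 52*m) + y*(-60*m^2 + 118*m - 7)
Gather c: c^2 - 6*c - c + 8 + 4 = c^2 - 7*c + 12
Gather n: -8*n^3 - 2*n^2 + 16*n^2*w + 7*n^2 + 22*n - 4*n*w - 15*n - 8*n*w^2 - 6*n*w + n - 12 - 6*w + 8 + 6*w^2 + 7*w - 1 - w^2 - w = -8*n^3 + n^2*(16*w + 5) + n*(-8*w^2 - 10*w + 8) + 5*w^2 - 5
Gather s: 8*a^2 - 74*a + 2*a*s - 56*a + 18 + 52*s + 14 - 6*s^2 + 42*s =8*a^2 - 130*a - 6*s^2 + s*(2*a + 94) + 32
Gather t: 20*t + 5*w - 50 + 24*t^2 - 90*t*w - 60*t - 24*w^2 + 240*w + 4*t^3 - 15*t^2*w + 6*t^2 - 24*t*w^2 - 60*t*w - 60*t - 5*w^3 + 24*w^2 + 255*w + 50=4*t^3 + t^2*(30 - 15*w) + t*(-24*w^2 - 150*w - 100) - 5*w^3 + 500*w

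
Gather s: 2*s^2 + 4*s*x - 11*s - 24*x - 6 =2*s^2 + s*(4*x - 11) - 24*x - 6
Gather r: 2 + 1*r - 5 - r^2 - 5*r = -r^2 - 4*r - 3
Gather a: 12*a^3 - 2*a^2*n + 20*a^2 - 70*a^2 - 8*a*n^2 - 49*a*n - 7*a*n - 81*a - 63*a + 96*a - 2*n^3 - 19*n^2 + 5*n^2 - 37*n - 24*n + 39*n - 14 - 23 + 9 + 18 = 12*a^3 + a^2*(-2*n - 50) + a*(-8*n^2 - 56*n - 48) - 2*n^3 - 14*n^2 - 22*n - 10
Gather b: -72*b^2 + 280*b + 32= -72*b^2 + 280*b + 32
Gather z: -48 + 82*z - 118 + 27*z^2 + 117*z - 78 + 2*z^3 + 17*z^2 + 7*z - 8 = 2*z^3 + 44*z^2 + 206*z - 252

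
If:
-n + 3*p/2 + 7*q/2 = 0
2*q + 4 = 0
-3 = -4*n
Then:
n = 3/4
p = 31/6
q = -2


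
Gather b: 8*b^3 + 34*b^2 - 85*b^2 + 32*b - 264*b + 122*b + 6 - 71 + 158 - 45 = 8*b^3 - 51*b^2 - 110*b + 48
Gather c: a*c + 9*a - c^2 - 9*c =9*a - c^2 + c*(a - 9)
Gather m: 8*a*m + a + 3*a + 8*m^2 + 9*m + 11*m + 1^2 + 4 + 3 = 4*a + 8*m^2 + m*(8*a + 20) + 8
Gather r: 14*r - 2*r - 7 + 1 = 12*r - 6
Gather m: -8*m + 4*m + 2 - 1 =1 - 4*m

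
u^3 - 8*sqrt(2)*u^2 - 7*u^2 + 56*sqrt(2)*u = u*(u - 7)*(u - 8*sqrt(2))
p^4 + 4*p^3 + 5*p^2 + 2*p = p*(p + 1)^2*(p + 2)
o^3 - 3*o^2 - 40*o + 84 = (o - 7)*(o - 2)*(o + 6)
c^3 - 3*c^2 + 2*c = c*(c - 2)*(c - 1)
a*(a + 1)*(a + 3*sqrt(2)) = a^3 + a^2 + 3*sqrt(2)*a^2 + 3*sqrt(2)*a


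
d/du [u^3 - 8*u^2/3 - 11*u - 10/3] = 3*u^2 - 16*u/3 - 11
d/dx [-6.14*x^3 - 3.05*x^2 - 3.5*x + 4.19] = -18.42*x^2 - 6.1*x - 3.5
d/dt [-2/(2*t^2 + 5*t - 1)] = 2*(4*t + 5)/(2*t^2 + 5*t - 1)^2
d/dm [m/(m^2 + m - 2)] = (m^2 - m*(2*m + 1) + m - 2)/(m^2 + m - 2)^2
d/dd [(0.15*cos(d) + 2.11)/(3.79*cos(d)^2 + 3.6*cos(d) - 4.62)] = (0.5685*cos(d)^2 + 15.9938*cos(d) + 8.289)*sin(d)/(14.3641*cos(d)^4 + 27.288*cos(d)^3 - 22.0596*cos(d)^2 - 33.264*cos(d) + 21.3444)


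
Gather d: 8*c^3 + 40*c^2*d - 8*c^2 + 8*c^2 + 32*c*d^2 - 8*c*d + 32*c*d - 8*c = 8*c^3 + 32*c*d^2 - 8*c + d*(40*c^2 + 24*c)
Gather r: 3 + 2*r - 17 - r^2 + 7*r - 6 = -r^2 + 9*r - 20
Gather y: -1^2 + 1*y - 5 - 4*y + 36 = 30 - 3*y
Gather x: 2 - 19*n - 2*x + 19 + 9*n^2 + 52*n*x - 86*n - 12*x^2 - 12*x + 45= 9*n^2 - 105*n - 12*x^2 + x*(52*n - 14) + 66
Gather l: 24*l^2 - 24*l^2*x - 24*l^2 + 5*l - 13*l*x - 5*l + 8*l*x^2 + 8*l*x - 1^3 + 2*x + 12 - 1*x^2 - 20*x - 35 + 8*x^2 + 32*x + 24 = -24*l^2*x + l*(8*x^2 - 5*x) + 7*x^2 + 14*x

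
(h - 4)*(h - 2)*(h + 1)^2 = h^4 - 4*h^3 - 3*h^2 + 10*h + 8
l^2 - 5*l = l*(l - 5)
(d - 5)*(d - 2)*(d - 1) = d^3 - 8*d^2 + 17*d - 10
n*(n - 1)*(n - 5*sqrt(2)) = n^3 - 5*sqrt(2)*n^2 - n^2 + 5*sqrt(2)*n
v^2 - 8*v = v*(v - 8)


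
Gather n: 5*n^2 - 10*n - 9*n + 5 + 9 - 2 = 5*n^2 - 19*n + 12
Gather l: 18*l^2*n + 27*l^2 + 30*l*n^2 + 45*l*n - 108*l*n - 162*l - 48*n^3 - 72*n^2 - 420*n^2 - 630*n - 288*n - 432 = l^2*(18*n + 27) + l*(30*n^2 - 63*n - 162) - 48*n^3 - 492*n^2 - 918*n - 432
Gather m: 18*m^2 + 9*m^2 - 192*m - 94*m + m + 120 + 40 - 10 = 27*m^2 - 285*m + 150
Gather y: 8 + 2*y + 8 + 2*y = 4*y + 16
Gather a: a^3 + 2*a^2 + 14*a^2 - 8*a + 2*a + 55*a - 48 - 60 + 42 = a^3 + 16*a^2 + 49*a - 66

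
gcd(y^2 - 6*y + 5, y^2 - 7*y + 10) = y - 5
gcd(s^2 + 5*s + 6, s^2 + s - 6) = s + 3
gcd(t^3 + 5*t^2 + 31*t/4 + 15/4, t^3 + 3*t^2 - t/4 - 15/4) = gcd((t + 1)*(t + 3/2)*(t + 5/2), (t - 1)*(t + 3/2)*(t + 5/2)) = t^2 + 4*t + 15/4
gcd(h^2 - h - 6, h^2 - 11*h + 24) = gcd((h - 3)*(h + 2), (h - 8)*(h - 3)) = h - 3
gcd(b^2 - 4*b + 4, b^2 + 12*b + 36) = 1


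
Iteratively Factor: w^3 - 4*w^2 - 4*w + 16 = (w - 2)*(w^2 - 2*w - 8) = (w - 4)*(w - 2)*(w + 2)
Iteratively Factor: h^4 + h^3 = (h)*(h^3 + h^2) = h^2*(h^2 + h) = h^2*(h + 1)*(h)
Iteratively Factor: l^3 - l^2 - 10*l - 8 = (l + 1)*(l^2 - 2*l - 8) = (l + 1)*(l + 2)*(l - 4)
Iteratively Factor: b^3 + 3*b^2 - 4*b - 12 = (b - 2)*(b^2 + 5*b + 6) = (b - 2)*(b + 2)*(b + 3)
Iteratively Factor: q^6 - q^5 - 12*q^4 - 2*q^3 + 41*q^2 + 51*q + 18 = (q + 2)*(q^5 - 3*q^4 - 6*q^3 + 10*q^2 + 21*q + 9) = (q + 1)*(q + 2)*(q^4 - 4*q^3 - 2*q^2 + 12*q + 9) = (q - 3)*(q + 1)*(q + 2)*(q^3 - q^2 - 5*q - 3) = (q - 3)^2*(q + 1)*(q + 2)*(q^2 + 2*q + 1) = (q - 3)^2*(q + 1)^2*(q + 2)*(q + 1)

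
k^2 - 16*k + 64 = (k - 8)^2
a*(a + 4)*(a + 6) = a^3 + 10*a^2 + 24*a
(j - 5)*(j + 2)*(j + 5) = j^3 + 2*j^2 - 25*j - 50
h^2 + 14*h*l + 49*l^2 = (h + 7*l)^2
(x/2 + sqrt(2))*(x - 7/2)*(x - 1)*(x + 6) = x^4/2 + 3*x^3/4 + sqrt(2)*x^3 - 47*x^2/4 + 3*sqrt(2)*x^2/2 - 47*sqrt(2)*x/2 + 21*x/2 + 21*sqrt(2)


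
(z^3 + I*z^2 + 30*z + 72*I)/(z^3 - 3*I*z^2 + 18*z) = (z + 4*I)/z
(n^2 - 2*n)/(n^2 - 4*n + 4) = n/(n - 2)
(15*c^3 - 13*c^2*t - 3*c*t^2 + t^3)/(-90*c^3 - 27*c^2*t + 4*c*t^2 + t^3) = (-c + t)/(6*c + t)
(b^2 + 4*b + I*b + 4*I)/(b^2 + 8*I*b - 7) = (b + 4)/(b + 7*I)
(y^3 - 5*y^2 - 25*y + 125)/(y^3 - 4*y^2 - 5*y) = (y^2 - 25)/(y*(y + 1))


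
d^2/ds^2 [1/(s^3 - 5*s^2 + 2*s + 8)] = 2*((5 - 3*s)*(s^3 - 5*s^2 + 2*s + 8) + (3*s^2 - 10*s + 2)^2)/(s^3 - 5*s^2 + 2*s + 8)^3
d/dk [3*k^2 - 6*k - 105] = 6*k - 6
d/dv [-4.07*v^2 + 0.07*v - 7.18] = 0.07 - 8.14*v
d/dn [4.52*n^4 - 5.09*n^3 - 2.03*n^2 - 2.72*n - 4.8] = 18.08*n^3 - 15.27*n^2 - 4.06*n - 2.72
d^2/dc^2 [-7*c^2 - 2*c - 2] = -14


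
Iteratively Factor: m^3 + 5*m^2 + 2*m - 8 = (m + 2)*(m^2 + 3*m - 4) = (m + 2)*(m + 4)*(m - 1)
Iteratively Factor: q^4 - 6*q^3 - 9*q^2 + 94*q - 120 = (q - 5)*(q^3 - q^2 - 14*q + 24) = (q - 5)*(q - 3)*(q^2 + 2*q - 8) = (q - 5)*(q - 3)*(q - 2)*(q + 4)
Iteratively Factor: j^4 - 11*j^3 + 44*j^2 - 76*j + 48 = (j - 3)*(j^3 - 8*j^2 + 20*j - 16) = (j - 3)*(j - 2)*(j^2 - 6*j + 8) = (j - 3)*(j - 2)^2*(j - 4)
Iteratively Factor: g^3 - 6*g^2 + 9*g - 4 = (g - 4)*(g^2 - 2*g + 1) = (g - 4)*(g - 1)*(g - 1)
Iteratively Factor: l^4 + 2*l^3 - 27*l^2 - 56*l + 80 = (l + 4)*(l^3 - 2*l^2 - 19*l + 20) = (l + 4)^2*(l^2 - 6*l + 5) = (l - 5)*(l + 4)^2*(l - 1)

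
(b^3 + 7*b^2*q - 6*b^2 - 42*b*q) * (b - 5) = b^4 + 7*b^3*q - 11*b^3 - 77*b^2*q + 30*b^2 + 210*b*q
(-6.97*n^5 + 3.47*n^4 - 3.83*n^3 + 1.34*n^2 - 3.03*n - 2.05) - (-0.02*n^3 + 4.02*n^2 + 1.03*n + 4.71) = -6.97*n^5 + 3.47*n^4 - 3.81*n^3 - 2.68*n^2 - 4.06*n - 6.76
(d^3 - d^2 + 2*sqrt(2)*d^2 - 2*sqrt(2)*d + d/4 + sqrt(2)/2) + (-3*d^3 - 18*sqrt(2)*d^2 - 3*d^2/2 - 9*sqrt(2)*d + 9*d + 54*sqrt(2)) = -2*d^3 - 16*sqrt(2)*d^2 - 5*d^2/2 - 11*sqrt(2)*d + 37*d/4 + 109*sqrt(2)/2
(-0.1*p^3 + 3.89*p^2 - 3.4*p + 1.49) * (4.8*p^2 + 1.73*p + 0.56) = -0.48*p^5 + 18.499*p^4 - 9.6463*p^3 + 3.4484*p^2 + 0.6737*p + 0.8344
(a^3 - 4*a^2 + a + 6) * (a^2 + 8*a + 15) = a^5 + 4*a^4 - 16*a^3 - 46*a^2 + 63*a + 90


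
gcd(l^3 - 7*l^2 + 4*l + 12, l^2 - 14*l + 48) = l - 6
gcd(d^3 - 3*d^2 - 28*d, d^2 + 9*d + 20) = d + 4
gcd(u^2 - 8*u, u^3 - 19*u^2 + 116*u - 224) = u - 8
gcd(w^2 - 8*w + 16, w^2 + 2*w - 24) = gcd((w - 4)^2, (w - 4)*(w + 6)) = w - 4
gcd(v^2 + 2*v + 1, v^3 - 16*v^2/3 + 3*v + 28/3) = v + 1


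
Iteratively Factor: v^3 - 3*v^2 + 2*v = (v)*(v^2 - 3*v + 2) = v*(v - 1)*(v - 2)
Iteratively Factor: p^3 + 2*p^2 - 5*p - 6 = (p + 1)*(p^2 + p - 6) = (p - 2)*(p + 1)*(p + 3)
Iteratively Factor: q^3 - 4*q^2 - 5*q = (q + 1)*(q^2 - 5*q) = (q - 5)*(q + 1)*(q)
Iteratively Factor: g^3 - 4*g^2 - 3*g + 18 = (g + 2)*(g^2 - 6*g + 9) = (g - 3)*(g + 2)*(g - 3)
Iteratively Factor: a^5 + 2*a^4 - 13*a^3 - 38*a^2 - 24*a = (a + 2)*(a^4 - 13*a^2 - 12*a) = (a + 2)*(a + 3)*(a^3 - 3*a^2 - 4*a) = (a + 1)*(a + 2)*(a + 3)*(a^2 - 4*a) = (a - 4)*(a + 1)*(a + 2)*(a + 3)*(a)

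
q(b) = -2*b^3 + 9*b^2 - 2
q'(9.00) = -324.00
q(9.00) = -731.00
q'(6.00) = -108.00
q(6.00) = -110.00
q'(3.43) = -8.85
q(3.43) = 23.18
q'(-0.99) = -23.70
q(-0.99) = 8.76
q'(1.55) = 13.48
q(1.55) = 12.17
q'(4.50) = -40.50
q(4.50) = -2.00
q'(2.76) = 3.97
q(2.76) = 24.51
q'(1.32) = 13.31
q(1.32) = 9.08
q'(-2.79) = -96.92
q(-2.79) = 111.49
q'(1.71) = 13.24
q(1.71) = 14.32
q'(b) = -6*b^2 + 18*b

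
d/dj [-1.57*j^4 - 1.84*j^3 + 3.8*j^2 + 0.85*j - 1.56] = -6.28*j^3 - 5.52*j^2 + 7.6*j + 0.85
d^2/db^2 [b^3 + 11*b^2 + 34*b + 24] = 6*b + 22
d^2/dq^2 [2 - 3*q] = 0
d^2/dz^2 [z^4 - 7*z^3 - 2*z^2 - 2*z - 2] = 12*z^2 - 42*z - 4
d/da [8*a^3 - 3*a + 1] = 24*a^2 - 3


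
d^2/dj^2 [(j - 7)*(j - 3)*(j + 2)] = 6*j - 16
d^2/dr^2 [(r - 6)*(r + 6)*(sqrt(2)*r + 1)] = 6*sqrt(2)*r + 2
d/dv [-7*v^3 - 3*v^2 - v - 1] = -21*v^2 - 6*v - 1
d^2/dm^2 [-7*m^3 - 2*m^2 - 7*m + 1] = -42*m - 4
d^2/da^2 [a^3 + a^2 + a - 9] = 6*a + 2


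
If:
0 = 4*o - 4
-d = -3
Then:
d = 3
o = 1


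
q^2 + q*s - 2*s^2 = (q - s)*(q + 2*s)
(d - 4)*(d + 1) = d^2 - 3*d - 4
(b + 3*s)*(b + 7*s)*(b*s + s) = b^3*s + 10*b^2*s^2 + b^2*s + 21*b*s^3 + 10*b*s^2 + 21*s^3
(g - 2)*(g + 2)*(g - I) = g^3 - I*g^2 - 4*g + 4*I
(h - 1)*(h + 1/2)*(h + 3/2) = h^3 + h^2 - 5*h/4 - 3/4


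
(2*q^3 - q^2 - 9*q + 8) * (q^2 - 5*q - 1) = 2*q^5 - 11*q^4 - 6*q^3 + 54*q^2 - 31*q - 8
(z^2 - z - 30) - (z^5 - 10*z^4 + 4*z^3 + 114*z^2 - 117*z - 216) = -z^5 + 10*z^4 - 4*z^3 - 113*z^2 + 116*z + 186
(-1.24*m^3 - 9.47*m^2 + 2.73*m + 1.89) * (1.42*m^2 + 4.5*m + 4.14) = -1.7608*m^5 - 19.0274*m^4 - 43.872*m^3 - 24.237*m^2 + 19.8072*m + 7.8246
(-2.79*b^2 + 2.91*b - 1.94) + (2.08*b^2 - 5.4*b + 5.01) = -0.71*b^2 - 2.49*b + 3.07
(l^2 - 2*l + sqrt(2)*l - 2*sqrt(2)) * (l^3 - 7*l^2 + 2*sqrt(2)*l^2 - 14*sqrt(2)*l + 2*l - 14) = l^5 - 9*l^4 + 3*sqrt(2)*l^4 - 27*sqrt(2)*l^3 + 20*l^3 - 54*l^2 + 44*sqrt(2)*l^2 - 18*sqrt(2)*l + 84*l + 28*sqrt(2)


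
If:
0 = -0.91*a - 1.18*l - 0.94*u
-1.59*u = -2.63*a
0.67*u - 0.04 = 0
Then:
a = 0.04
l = -0.08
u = 0.06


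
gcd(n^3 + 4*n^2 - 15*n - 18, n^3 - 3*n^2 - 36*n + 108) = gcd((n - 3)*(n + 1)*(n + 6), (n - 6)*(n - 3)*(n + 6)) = n^2 + 3*n - 18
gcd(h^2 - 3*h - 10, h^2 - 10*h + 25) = h - 5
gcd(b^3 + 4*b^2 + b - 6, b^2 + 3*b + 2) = b + 2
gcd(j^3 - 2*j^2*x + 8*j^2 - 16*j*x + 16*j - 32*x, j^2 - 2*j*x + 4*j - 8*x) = -j^2 + 2*j*x - 4*j + 8*x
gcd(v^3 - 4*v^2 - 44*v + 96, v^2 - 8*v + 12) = v - 2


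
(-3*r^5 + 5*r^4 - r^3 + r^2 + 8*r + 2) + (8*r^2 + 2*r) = -3*r^5 + 5*r^4 - r^3 + 9*r^2 + 10*r + 2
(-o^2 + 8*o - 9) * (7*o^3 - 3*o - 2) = -7*o^5 + 56*o^4 - 60*o^3 - 22*o^2 + 11*o + 18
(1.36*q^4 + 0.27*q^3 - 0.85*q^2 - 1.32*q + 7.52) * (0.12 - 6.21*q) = -8.4456*q^5 - 1.5135*q^4 + 5.3109*q^3 + 8.0952*q^2 - 46.8576*q + 0.9024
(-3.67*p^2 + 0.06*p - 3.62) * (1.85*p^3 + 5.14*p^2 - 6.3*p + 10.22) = -6.7895*p^5 - 18.7528*p^4 + 16.7324*p^3 - 56.4922*p^2 + 23.4192*p - 36.9964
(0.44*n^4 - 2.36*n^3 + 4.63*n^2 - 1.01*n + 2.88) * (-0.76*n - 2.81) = -0.3344*n^5 + 0.5572*n^4 + 3.1128*n^3 - 12.2427*n^2 + 0.6493*n - 8.0928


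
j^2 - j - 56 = (j - 8)*(j + 7)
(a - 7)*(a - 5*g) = a^2 - 5*a*g - 7*a + 35*g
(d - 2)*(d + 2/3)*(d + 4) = d^3 + 8*d^2/3 - 20*d/3 - 16/3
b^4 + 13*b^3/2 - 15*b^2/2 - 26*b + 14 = (b - 2)*(b - 1/2)*(b + 2)*(b + 7)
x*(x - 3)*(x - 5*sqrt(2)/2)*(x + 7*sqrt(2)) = x^4 - 3*x^3 + 9*sqrt(2)*x^3/2 - 35*x^2 - 27*sqrt(2)*x^2/2 + 105*x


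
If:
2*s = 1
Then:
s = 1/2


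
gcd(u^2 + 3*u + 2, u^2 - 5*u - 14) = u + 2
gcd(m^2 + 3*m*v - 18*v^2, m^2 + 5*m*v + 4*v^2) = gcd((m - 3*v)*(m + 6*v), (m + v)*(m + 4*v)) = 1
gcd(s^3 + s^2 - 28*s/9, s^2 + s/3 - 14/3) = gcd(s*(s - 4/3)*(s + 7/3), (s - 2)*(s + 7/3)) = s + 7/3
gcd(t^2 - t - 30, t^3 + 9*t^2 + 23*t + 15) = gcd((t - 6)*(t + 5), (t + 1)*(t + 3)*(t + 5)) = t + 5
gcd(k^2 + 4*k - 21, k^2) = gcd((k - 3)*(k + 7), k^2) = 1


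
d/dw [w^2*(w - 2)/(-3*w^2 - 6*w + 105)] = w*(-w^3 - 4*w^2 + 109*w - 140)/(3*(w^4 + 4*w^3 - 66*w^2 - 140*w + 1225))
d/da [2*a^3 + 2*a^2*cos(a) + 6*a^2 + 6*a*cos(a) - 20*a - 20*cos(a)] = -2*a^2*sin(a) + 6*a^2 - 6*a*sin(a) + 4*a*cos(a) + 12*a + 20*sin(a) + 6*cos(a) - 20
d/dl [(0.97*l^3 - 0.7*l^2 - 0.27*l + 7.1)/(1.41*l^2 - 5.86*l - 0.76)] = (1.3677*l^4 - 11.3684*l^3 + 2.2711*l^2 - 18.958*l + 41.8112)/(1.9881*l^4 - 16.5252*l^3 + 32.1964*l^2 + 8.9072*l + 0.5776)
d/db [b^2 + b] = 2*b + 1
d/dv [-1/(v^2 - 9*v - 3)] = (2*v - 9)/(-v^2 + 9*v + 3)^2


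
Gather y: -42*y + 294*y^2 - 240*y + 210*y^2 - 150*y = 504*y^2 - 432*y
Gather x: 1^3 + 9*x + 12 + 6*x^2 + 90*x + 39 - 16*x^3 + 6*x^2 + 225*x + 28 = -16*x^3 + 12*x^2 + 324*x + 80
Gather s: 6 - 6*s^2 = 6 - 6*s^2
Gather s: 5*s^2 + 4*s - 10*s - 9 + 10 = 5*s^2 - 6*s + 1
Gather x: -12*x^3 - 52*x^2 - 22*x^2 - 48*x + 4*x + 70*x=-12*x^3 - 74*x^2 + 26*x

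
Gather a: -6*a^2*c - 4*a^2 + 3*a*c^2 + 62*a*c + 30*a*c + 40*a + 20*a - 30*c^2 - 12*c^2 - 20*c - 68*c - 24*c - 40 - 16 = a^2*(-6*c - 4) + a*(3*c^2 + 92*c + 60) - 42*c^2 - 112*c - 56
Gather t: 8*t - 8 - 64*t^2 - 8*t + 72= 64 - 64*t^2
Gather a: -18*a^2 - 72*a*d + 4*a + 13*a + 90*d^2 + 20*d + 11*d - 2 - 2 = -18*a^2 + a*(17 - 72*d) + 90*d^2 + 31*d - 4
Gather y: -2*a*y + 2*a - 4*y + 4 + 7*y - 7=2*a + y*(3 - 2*a) - 3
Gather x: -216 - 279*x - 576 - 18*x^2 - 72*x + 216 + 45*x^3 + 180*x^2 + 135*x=45*x^3 + 162*x^2 - 216*x - 576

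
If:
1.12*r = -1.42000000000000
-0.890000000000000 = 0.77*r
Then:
No Solution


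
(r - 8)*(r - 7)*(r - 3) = r^3 - 18*r^2 + 101*r - 168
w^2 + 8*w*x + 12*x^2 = (w + 2*x)*(w + 6*x)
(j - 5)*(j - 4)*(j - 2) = j^3 - 11*j^2 + 38*j - 40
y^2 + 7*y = y*(y + 7)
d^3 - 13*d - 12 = (d - 4)*(d + 1)*(d + 3)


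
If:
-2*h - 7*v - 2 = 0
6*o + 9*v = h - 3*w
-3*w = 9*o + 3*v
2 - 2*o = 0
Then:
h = -33/19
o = 1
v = 4/19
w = -61/19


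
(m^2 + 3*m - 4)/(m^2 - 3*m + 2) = (m + 4)/(m - 2)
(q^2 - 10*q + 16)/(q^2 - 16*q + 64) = (q - 2)/(q - 8)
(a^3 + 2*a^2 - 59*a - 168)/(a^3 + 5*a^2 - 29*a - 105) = (a - 8)/(a - 5)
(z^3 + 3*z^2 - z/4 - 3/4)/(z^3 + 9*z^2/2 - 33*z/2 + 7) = (2*z^2 + 7*z + 3)/(2*(z^2 + 5*z - 14))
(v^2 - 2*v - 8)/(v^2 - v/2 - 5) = 2*(v - 4)/(2*v - 5)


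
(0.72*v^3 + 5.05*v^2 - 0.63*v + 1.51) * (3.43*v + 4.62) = 2.4696*v^4 + 20.6479*v^3 + 21.1701*v^2 + 2.2687*v + 6.9762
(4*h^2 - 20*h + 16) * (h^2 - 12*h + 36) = 4*h^4 - 68*h^3 + 400*h^2 - 912*h + 576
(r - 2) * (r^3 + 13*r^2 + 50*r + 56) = r^4 + 11*r^3 + 24*r^2 - 44*r - 112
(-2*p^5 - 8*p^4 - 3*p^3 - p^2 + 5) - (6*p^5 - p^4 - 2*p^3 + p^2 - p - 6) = -8*p^5 - 7*p^4 - p^3 - 2*p^2 + p + 11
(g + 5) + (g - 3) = 2*g + 2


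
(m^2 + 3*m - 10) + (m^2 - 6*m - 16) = 2*m^2 - 3*m - 26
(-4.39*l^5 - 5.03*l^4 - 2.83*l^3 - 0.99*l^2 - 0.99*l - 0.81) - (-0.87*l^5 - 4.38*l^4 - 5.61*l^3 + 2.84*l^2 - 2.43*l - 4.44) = -3.52*l^5 - 0.65*l^4 + 2.78*l^3 - 3.83*l^2 + 1.44*l + 3.63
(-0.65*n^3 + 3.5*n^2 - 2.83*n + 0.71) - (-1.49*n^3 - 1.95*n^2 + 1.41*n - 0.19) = 0.84*n^3 + 5.45*n^2 - 4.24*n + 0.9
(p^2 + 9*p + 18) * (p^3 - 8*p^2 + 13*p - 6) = p^5 + p^4 - 41*p^3 - 33*p^2 + 180*p - 108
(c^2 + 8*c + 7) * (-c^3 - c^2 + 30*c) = -c^5 - 9*c^4 + 15*c^3 + 233*c^2 + 210*c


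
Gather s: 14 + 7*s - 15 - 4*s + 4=3*s + 3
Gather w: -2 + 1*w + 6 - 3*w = 4 - 2*w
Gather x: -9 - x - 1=-x - 10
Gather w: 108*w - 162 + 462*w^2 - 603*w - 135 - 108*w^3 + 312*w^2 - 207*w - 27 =-108*w^3 + 774*w^2 - 702*w - 324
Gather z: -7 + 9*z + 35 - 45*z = 28 - 36*z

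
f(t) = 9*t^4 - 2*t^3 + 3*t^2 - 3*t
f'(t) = 36*t^3 - 6*t^2 + 6*t - 3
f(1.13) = 12.23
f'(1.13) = 48.06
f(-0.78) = 8.45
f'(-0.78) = -28.41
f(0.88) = 3.72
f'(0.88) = 22.17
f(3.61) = 1462.70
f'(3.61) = 1634.12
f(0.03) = -0.09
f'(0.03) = -2.82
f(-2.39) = 345.26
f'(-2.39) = -543.08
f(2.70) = 452.70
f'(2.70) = 678.05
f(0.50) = -0.44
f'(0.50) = 3.00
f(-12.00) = 190548.00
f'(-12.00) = -63147.00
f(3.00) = 693.00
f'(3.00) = 933.00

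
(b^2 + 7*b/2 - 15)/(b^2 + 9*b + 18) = (b - 5/2)/(b + 3)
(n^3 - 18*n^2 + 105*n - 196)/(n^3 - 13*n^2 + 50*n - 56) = (n - 7)/(n - 2)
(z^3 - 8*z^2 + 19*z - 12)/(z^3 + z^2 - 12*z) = (z^2 - 5*z + 4)/(z*(z + 4))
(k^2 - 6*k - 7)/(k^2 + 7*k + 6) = (k - 7)/(k + 6)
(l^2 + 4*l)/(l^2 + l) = (l + 4)/(l + 1)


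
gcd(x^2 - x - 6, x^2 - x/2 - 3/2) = 1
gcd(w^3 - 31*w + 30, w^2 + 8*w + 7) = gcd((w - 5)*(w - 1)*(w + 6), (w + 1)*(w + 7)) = 1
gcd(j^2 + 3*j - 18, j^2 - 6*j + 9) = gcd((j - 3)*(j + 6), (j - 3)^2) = j - 3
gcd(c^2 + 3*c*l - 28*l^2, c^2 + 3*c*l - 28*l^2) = c^2 + 3*c*l - 28*l^2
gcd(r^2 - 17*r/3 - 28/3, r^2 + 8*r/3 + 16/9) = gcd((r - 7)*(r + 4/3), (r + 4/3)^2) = r + 4/3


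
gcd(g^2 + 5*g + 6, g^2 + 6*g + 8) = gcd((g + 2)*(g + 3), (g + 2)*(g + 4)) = g + 2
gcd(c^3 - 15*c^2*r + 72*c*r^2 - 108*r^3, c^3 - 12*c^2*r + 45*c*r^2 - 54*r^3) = c^2 - 9*c*r + 18*r^2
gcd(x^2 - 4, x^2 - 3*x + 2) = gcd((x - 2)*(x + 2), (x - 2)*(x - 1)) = x - 2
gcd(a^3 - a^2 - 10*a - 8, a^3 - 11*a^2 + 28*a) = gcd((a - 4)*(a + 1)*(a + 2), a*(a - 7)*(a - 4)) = a - 4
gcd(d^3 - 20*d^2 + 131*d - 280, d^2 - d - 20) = d - 5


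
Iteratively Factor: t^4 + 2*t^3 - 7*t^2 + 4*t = (t)*(t^3 + 2*t^2 - 7*t + 4) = t*(t + 4)*(t^2 - 2*t + 1) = t*(t - 1)*(t + 4)*(t - 1)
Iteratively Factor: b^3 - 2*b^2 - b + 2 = (b - 2)*(b^2 - 1) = (b - 2)*(b - 1)*(b + 1)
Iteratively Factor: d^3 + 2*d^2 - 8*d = (d + 4)*(d^2 - 2*d) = (d - 2)*(d + 4)*(d)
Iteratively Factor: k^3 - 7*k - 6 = (k + 2)*(k^2 - 2*k - 3) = (k - 3)*(k + 2)*(k + 1)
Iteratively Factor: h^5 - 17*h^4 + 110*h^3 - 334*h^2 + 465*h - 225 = (h - 5)*(h^4 - 12*h^3 + 50*h^2 - 84*h + 45) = (h - 5)^2*(h^3 - 7*h^2 + 15*h - 9) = (h - 5)^2*(h - 1)*(h^2 - 6*h + 9) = (h - 5)^2*(h - 3)*(h - 1)*(h - 3)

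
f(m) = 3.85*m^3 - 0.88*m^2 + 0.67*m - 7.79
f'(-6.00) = 427.03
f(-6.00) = -875.09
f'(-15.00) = 2625.82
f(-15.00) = -13209.59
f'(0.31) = 1.23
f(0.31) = -7.55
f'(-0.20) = 1.48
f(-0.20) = -7.99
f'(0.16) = 0.68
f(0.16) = -7.69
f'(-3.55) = 152.48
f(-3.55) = -193.50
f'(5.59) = 351.75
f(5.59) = 640.96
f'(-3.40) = 140.17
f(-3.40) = -171.56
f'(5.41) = 329.19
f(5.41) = 579.69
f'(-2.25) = 63.10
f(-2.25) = -57.61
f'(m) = 11.55*m^2 - 1.76*m + 0.67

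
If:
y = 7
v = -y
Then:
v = -7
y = 7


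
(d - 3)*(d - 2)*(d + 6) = d^3 + d^2 - 24*d + 36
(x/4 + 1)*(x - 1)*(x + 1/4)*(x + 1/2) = x^4/4 + 15*x^3/16 - 13*x^2/32 - 21*x/32 - 1/8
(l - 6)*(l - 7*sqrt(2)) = l^2 - 7*sqrt(2)*l - 6*l + 42*sqrt(2)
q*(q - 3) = q^2 - 3*q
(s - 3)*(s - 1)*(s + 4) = s^3 - 13*s + 12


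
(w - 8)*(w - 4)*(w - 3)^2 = w^4 - 18*w^3 + 113*w^2 - 300*w + 288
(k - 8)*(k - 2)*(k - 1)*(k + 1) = k^4 - 10*k^3 + 15*k^2 + 10*k - 16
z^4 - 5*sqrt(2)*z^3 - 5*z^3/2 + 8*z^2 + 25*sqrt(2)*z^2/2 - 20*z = z*(z - 5/2)*(z - 4*sqrt(2))*(z - sqrt(2))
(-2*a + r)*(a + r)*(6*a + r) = -12*a^3 - 8*a^2*r + 5*a*r^2 + r^3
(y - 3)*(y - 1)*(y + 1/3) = y^3 - 11*y^2/3 + 5*y/3 + 1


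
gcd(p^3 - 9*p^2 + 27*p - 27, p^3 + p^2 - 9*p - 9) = p - 3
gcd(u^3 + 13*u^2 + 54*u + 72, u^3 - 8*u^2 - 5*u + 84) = u + 3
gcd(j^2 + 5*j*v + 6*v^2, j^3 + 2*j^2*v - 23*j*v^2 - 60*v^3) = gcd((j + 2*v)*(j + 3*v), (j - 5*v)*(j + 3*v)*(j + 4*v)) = j + 3*v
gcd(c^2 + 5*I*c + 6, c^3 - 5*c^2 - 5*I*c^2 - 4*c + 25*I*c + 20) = c - I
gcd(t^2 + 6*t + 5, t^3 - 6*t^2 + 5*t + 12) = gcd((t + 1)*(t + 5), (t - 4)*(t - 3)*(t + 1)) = t + 1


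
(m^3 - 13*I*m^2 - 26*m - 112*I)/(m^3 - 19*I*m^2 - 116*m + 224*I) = (m + 2*I)/(m - 4*I)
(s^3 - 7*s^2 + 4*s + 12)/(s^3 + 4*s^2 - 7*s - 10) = (s - 6)/(s + 5)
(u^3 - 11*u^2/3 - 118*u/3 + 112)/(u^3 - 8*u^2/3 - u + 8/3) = (u^2 - u - 42)/(u^2 - 1)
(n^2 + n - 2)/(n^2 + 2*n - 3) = (n + 2)/(n + 3)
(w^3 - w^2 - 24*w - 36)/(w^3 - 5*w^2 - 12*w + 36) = (w + 2)/(w - 2)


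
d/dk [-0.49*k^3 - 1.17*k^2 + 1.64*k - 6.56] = -1.47*k^2 - 2.34*k + 1.64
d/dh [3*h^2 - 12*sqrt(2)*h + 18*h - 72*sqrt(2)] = 6*h - 12*sqrt(2) + 18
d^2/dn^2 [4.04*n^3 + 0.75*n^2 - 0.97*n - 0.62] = 24.24*n + 1.5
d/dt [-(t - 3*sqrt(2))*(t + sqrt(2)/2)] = -2*t + 5*sqrt(2)/2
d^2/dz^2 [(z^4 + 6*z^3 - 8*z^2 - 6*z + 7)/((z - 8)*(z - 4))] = 2*(z^6 - 36*z^5 + 528*z^4 - 2502*z^3 + 21*z^2 + 18756*z - 9712)/(z^6 - 36*z^5 + 528*z^4 - 4032*z^3 + 16896*z^2 - 36864*z + 32768)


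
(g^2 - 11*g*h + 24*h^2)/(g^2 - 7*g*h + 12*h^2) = (g - 8*h)/(g - 4*h)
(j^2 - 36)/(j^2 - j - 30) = (j + 6)/(j + 5)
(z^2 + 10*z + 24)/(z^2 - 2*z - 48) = (z + 4)/(z - 8)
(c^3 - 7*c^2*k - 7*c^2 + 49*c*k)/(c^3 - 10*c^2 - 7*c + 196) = c*(c - 7*k)/(c^2 - 3*c - 28)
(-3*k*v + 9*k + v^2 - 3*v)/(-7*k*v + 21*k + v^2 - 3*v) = (-3*k + v)/(-7*k + v)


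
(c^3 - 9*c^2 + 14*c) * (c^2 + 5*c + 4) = c^5 - 4*c^4 - 27*c^3 + 34*c^2 + 56*c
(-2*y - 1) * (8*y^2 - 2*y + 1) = -16*y^3 - 4*y^2 - 1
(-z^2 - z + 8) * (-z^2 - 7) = z^4 + z^3 - z^2 + 7*z - 56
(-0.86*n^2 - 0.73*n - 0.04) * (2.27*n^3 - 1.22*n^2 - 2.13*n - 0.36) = -1.9522*n^5 - 0.6079*n^4 + 2.6316*n^3 + 1.9133*n^2 + 0.348*n + 0.0144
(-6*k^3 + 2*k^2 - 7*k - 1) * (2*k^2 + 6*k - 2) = -12*k^5 - 32*k^4 + 10*k^3 - 48*k^2 + 8*k + 2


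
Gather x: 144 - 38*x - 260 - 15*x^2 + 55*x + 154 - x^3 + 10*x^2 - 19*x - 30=-x^3 - 5*x^2 - 2*x + 8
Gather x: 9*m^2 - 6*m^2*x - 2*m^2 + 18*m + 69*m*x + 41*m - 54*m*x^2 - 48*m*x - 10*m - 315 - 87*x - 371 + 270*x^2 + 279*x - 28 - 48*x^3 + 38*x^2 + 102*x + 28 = 7*m^2 + 49*m - 48*x^3 + x^2*(308 - 54*m) + x*(-6*m^2 + 21*m + 294) - 686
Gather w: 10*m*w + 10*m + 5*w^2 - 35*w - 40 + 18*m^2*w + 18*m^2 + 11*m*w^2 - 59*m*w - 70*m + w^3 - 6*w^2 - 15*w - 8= 18*m^2 - 60*m + w^3 + w^2*(11*m - 1) + w*(18*m^2 - 49*m - 50) - 48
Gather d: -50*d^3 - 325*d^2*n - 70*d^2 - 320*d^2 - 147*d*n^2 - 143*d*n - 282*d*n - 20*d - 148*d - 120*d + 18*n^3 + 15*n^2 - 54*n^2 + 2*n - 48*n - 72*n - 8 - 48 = -50*d^3 + d^2*(-325*n - 390) + d*(-147*n^2 - 425*n - 288) + 18*n^3 - 39*n^2 - 118*n - 56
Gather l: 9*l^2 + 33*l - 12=9*l^2 + 33*l - 12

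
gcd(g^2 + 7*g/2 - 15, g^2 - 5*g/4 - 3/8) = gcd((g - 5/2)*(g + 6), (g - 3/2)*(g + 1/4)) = 1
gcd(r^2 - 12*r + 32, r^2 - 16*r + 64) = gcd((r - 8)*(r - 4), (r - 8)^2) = r - 8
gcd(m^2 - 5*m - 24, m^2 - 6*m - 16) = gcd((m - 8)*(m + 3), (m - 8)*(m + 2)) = m - 8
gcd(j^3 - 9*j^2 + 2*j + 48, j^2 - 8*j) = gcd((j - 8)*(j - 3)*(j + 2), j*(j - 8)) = j - 8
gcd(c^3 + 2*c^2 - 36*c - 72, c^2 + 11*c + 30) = c + 6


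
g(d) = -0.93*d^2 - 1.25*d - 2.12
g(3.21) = -15.72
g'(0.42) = -2.03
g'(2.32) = -5.57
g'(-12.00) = 21.07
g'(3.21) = -7.22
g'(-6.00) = 9.91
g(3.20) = -15.64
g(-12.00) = -121.04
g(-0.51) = -1.72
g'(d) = -1.86*d - 1.25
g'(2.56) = -6.01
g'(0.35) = -1.90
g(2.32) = -10.03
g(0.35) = -2.67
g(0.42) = -2.81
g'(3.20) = -7.20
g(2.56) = -11.41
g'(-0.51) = -0.30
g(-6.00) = -28.10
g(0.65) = -3.33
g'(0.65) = -2.46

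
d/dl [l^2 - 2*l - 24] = 2*l - 2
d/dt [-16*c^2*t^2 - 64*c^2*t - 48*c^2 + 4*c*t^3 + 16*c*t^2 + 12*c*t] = 4*c*(-8*c*t - 16*c + 3*t^2 + 8*t + 3)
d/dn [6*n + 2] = 6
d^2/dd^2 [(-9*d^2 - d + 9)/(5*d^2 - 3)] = 2*(-25*d^3 + 270*d^2 - 45*d + 54)/(125*d^6 - 225*d^4 + 135*d^2 - 27)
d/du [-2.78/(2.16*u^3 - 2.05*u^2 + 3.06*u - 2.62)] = (18.0144*u^2 - 11.398*u + 8.5068)/(2.16*u^3 - 2.05*u^2 + 3.06*u - 2.62)^2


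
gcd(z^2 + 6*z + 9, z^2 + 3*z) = z + 3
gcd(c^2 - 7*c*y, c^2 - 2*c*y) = c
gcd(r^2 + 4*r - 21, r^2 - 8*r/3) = 1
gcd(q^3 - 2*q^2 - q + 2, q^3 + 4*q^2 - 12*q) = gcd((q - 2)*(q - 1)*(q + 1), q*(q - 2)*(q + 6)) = q - 2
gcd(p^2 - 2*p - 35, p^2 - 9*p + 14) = p - 7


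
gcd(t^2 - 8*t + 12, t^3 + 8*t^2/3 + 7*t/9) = 1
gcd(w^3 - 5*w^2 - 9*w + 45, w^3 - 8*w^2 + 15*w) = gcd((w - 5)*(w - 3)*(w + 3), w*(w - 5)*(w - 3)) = w^2 - 8*w + 15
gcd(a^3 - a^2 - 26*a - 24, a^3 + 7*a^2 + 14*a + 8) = a^2 + 5*a + 4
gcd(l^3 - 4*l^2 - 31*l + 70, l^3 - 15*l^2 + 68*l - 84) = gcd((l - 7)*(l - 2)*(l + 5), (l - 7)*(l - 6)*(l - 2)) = l^2 - 9*l + 14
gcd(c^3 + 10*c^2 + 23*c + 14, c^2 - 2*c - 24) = 1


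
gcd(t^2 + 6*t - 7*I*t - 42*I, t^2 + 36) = 1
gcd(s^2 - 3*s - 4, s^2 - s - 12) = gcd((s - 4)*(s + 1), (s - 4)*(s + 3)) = s - 4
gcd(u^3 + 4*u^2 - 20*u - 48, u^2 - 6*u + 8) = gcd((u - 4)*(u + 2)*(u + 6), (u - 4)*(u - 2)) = u - 4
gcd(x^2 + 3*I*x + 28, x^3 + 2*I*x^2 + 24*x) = x - 4*I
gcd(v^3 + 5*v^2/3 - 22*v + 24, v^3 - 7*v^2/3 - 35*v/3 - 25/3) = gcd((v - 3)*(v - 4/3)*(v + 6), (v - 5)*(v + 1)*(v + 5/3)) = 1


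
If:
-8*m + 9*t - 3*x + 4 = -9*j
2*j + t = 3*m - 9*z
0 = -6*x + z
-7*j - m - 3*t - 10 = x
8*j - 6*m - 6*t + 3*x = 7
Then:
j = -40037/47489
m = -67748/47489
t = -41792/47489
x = -1507/47489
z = -9042/47489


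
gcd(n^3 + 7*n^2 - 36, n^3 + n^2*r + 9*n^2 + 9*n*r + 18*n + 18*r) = n^2 + 9*n + 18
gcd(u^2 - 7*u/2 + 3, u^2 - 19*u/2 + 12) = u - 3/2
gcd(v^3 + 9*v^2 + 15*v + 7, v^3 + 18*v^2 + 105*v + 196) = v + 7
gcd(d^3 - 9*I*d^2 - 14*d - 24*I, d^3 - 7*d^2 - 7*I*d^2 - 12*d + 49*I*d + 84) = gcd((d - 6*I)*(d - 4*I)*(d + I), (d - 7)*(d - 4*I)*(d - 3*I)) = d - 4*I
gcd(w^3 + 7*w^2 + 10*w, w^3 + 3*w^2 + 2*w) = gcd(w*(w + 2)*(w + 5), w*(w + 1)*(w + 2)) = w^2 + 2*w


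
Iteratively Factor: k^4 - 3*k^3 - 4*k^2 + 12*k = (k)*(k^3 - 3*k^2 - 4*k + 12) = k*(k - 2)*(k^2 - k - 6) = k*(k - 3)*(k - 2)*(k + 2)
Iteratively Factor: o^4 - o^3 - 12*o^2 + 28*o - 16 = (o + 4)*(o^3 - 5*o^2 + 8*o - 4) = (o - 1)*(o + 4)*(o^2 - 4*o + 4) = (o - 2)*(o - 1)*(o + 4)*(o - 2)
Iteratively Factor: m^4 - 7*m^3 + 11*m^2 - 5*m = (m - 5)*(m^3 - 2*m^2 + m) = (m - 5)*(m - 1)*(m^2 - m) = (m - 5)*(m - 1)^2*(m)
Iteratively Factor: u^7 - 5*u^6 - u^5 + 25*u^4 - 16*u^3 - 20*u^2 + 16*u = (u)*(u^6 - 5*u^5 - u^4 + 25*u^3 - 16*u^2 - 20*u + 16) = u*(u - 1)*(u^5 - 4*u^4 - 5*u^3 + 20*u^2 + 4*u - 16) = u*(u - 1)*(u + 2)*(u^4 - 6*u^3 + 7*u^2 + 6*u - 8) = u*(u - 2)*(u - 1)*(u + 2)*(u^3 - 4*u^2 - u + 4) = u*(u - 2)*(u - 1)*(u + 1)*(u + 2)*(u^2 - 5*u + 4) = u*(u - 4)*(u - 2)*(u - 1)*(u + 1)*(u + 2)*(u - 1)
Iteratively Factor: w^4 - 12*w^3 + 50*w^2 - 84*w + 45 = (w - 3)*(w^3 - 9*w^2 + 23*w - 15) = (w - 3)^2*(w^2 - 6*w + 5) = (w - 3)^2*(w - 1)*(w - 5)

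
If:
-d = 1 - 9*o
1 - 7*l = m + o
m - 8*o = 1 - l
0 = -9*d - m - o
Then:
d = -13/61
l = -8/61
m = 335/183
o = 16/183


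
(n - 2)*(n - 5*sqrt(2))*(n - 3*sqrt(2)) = n^3 - 8*sqrt(2)*n^2 - 2*n^2 + 16*sqrt(2)*n + 30*n - 60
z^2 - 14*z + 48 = (z - 8)*(z - 6)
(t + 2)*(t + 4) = t^2 + 6*t + 8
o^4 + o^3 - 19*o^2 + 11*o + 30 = (o - 3)*(o - 2)*(o + 1)*(o + 5)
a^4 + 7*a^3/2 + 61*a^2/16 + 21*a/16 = a*(a + 3/4)*(a + 1)*(a + 7/4)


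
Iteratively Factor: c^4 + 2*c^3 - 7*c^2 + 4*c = (c + 4)*(c^3 - 2*c^2 + c) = c*(c + 4)*(c^2 - 2*c + 1) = c*(c - 1)*(c + 4)*(c - 1)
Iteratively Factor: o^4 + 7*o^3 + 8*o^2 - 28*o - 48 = (o - 2)*(o^3 + 9*o^2 + 26*o + 24) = (o - 2)*(o + 3)*(o^2 + 6*o + 8) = (o - 2)*(o + 2)*(o + 3)*(o + 4)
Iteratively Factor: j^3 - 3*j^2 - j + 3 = (j - 3)*(j^2 - 1) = (j - 3)*(j - 1)*(j + 1)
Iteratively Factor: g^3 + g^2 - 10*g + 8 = (g - 2)*(g^2 + 3*g - 4) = (g - 2)*(g - 1)*(g + 4)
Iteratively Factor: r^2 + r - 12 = (r + 4)*(r - 3)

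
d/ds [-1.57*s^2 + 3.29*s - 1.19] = 3.29 - 3.14*s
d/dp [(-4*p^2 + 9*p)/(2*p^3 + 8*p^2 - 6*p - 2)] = (2*p^4 - 9*p^3 - 12*p^2 + 4*p - 9/2)/(p^6 + 8*p^5 + 10*p^4 - 26*p^3 + p^2 + 6*p + 1)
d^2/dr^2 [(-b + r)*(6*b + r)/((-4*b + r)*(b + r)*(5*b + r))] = 2*(-3906*b^6 + 924*b^5*r + 990*b^4*r^2 + 197*b^3*r^3 + 51*b^2*r^4 + 15*b*r^5 + r^6)/(-8000*b^9 - 22800*b^8*r - 19260*b^7*r^2 - 1099*b^6*r^3 + 4206*b^5*r^4 + 615*b^4*r^5 - 280*b^3*r^6 - 45*b^2*r^7 + 6*b*r^8 + r^9)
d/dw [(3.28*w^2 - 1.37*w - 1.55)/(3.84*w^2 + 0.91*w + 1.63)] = (8.2456*w^2 + 22.5968*w - 0.8226)/(14.7456*w^4 + 6.9888*w^3 + 13.3465*w^2 + 2.9666*w + 2.6569)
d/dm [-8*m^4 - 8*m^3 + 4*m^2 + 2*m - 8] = -32*m^3 - 24*m^2 + 8*m + 2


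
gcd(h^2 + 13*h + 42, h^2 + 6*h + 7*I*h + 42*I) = h + 6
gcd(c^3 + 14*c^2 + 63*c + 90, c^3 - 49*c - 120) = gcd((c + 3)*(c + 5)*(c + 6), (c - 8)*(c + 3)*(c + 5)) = c^2 + 8*c + 15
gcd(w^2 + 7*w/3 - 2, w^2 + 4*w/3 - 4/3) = w - 2/3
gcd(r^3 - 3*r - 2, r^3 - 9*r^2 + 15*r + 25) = r + 1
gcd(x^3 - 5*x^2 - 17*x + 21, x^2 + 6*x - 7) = x - 1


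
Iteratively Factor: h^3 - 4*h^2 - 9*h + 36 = (h + 3)*(h^2 - 7*h + 12) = (h - 4)*(h + 3)*(h - 3)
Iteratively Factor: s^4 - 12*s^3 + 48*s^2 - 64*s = (s - 4)*(s^3 - 8*s^2 + 16*s) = (s - 4)^2*(s^2 - 4*s) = s*(s - 4)^2*(s - 4)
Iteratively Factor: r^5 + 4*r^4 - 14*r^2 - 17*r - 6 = (r + 1)*(r^4 + 3*r^3 - 3*r^2 - 11*r - 6) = (r + 1)^2*(r^3 + 2*r^2 - 5*r - 6) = (r + 1)^2*(r + 3)*(r^2 - r - 2) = (r - 2)*(r + 1)^2*(r + 3)*(r + 1)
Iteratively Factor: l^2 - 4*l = (l)*(l - 4)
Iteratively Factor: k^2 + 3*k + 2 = (k + 1)*(k + 2)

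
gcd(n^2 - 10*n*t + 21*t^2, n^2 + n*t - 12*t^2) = -n + 3*t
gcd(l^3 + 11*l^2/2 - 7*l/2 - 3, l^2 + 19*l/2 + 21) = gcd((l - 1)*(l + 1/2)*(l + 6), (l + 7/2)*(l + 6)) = l + 6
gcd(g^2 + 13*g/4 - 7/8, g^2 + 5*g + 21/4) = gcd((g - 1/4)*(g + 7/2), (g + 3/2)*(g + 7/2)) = g + 7/2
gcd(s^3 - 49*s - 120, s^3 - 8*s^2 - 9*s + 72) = s^2 - 5*s - 24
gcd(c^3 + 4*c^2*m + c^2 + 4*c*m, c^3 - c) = c^2 + c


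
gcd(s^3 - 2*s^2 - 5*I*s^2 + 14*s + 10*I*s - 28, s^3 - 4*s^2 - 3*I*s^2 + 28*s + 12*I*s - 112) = s - 7*I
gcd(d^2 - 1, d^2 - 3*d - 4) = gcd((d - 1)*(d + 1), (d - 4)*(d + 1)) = d + 1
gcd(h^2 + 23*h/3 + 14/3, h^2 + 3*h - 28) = h + 7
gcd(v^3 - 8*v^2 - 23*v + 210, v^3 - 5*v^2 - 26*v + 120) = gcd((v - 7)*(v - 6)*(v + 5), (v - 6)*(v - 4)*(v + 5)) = v^2 - v - 30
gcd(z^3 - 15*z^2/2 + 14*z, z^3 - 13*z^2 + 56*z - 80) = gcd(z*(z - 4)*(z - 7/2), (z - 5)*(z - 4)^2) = z - 4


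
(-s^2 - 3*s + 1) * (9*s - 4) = -9*s^3 - 23*s^2 + 21*s - 4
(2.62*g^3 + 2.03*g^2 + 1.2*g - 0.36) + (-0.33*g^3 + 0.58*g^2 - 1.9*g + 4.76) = 2.29*g^3 + 2.61*g^2 - 0.7*g + 4.4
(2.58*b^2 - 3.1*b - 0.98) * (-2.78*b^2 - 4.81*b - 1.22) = -7.1724*b^4 - 3.7918*b^3 + 14.4878*b^2 + 8.4958*b + 1.1956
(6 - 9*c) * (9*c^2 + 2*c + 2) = -81*c^3 + 36*c^2 - 6*c + 12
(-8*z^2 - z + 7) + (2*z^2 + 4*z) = -6*z^2 + 3*z + 7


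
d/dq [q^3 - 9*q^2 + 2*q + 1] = 3*q^2 - 18*q + 2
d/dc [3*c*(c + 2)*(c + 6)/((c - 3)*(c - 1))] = 3*(c^4 - 8*c^3 - 35*c^2 + 48*c + 36)/(c^4 - 8*c^3 + 22*c^2 - 24*c + 9)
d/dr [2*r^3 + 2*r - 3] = 6*r^2 + 2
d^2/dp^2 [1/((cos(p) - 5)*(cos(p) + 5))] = 2*(-2*sin(p)^4 + 51*sin(p)^2 - 24)/((cos(p) - 5)^3*(cos(p) + 5)^3)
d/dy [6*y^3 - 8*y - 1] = 18*y^2 - 8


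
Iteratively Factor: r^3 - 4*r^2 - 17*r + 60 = (r - 3)*(r^2 - r - 20) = (r - 5)*(r - 3)*(r + 4)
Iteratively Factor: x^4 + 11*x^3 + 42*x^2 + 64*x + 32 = (x + 1)*(x^3 + 10*x^2 + 32*x + 32) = (x + 1)*(x + 2)*(x^2 + 8*x + 16) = (x + 1)*(x + 2)*(x + 4)*(x + 4)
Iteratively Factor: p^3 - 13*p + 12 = (p - 1)*(p^2 + p - 12) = (p - 1)*(p + 4)*(p - 3)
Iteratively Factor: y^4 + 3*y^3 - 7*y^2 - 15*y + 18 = (y + 3)*(y^3 - 7*y + 6) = (y - 2)*(y + 3)*(y^2 + 2*y - 3) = (y - 2)*(y - 1)*(y + 3)*(y + 3)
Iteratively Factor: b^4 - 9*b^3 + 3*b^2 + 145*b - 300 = (b - 5)*(b^3 - 4*b^2 - 17*b + 60) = (b - 5)*(b - 3)*(b^2 - b - 20) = (b - 5)*(b - 3)*(b + 4)*(b - 5)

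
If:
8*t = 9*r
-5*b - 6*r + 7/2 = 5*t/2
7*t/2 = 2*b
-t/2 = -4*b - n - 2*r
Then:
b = 147/398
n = -1043/597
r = 112/597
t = 42/199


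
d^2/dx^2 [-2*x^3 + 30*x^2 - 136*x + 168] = 60 - 12*x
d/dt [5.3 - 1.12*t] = -1.12000000000000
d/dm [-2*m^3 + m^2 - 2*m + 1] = -6*m^2 + 2*m - 2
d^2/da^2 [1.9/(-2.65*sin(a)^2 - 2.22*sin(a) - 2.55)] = (53.371*sin(a)^4 + 33.5331*sin(a)^3 - 122.04954*sin(a)^2 - 77.8221*sin(a) + 6.95057999999999)/(2.65*sin(a)^2 + 2.22*sin(a) + 2.55)^3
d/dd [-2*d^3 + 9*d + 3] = 9 - 6*d^2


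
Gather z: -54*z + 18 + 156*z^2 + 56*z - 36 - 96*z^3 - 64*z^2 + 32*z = -96*z^3 + 92*z^2 + 34*z - 18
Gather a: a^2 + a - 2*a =a^2 - a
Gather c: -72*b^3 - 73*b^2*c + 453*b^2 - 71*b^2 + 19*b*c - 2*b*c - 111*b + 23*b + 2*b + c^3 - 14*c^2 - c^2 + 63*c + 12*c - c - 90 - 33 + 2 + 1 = -72*b^3 + 382*b^2 - 86*b + c^3 - 15*c^2 + c*(-73*b^2 + 17*b + 74) - 120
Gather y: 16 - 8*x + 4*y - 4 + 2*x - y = -6*x + 3*y + 12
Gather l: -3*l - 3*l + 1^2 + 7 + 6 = 14 - 6*l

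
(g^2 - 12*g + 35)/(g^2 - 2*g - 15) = (g - 7)/(g + 3)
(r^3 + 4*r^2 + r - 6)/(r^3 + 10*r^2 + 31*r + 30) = (r - 1)/(r + 5)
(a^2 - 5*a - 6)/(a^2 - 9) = (a^2 - 5*a - 6)/(a^2 - 9)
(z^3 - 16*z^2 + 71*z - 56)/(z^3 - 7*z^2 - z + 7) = (z - 8)/(z + 1)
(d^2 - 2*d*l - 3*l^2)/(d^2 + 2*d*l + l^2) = (d - 3*l)/(d + l)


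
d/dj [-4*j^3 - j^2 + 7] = 2*j*(-6*j - 1)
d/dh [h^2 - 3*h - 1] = 2*h - 3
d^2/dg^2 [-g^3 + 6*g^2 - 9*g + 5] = 12 - 6*g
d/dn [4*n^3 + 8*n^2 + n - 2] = 12*n^2 + 16*n + 1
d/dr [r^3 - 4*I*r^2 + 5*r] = 3*r^2 - 8*I*r + 5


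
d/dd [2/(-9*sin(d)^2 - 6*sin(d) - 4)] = 12*(3*sin(d) + 1)*cos(d)/(9*sin(d)^2 + 6*sin(d) + 4)^2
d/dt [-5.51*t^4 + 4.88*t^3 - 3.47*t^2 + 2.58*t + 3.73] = -22.04*t^3 + 14.64*t^2 - 6.94*t + 2.58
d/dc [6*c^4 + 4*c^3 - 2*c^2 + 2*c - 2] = 24*c^3 + 12*c^2 - 4*c + 2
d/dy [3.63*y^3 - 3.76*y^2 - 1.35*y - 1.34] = 10.89*y^2 - 7.52*y - 1.35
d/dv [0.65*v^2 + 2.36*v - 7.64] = 1.3*v + 2.36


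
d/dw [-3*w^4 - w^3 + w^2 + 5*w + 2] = -12*w^3 - 3*w^2 + 2*w + 5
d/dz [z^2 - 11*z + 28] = 2*z - 11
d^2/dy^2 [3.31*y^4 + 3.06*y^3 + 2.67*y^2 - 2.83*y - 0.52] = 39.72*y^2 + 18.36*y + 5.34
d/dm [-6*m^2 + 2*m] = 2 - 12*m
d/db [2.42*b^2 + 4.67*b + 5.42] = 4.84*b + 4.67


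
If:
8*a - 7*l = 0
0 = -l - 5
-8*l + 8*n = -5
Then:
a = -35/8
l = -5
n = -45/8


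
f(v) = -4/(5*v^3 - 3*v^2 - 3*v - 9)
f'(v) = -4*(-15*v^2 + 6*v + 3)/(5*v^3 - 3*v^2 - 3*v - 9)^2 = 12*(5*v^2 - 2*v - 1)/(-5*v^3 + 3*v^2 + 3*v + 9)^2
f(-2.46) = 0.04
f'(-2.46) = 0.05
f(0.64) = 0.37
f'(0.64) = -0.02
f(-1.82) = 0.09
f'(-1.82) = 0.12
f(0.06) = 0.44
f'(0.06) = -0.16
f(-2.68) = 0.03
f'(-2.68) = 0.03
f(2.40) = -0.11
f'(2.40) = 0.22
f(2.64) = -0.07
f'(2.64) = 0.12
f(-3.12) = 0.02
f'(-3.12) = 0.02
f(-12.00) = 0.00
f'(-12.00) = 0.00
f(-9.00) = 0.00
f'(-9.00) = 0.00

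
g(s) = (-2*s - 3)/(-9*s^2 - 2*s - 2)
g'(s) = (-2*s - 3)*(18*s + 2)/(-9*s^2 - 2*s - 2)^2 - 2/(-9*s^2 - 2*s - 2) = 2*(-9*s^2 - 27*s - 1)/(81*s^4 + 36*s^3 + 40*s^2 + 8*s + 4)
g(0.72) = 0.55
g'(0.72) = -0.76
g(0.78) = 0.50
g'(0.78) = -0.67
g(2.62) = 0.12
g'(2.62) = -0.06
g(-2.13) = -0.03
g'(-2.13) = 0.02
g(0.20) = 1.23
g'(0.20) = -1.77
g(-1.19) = 0.05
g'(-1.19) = 0.24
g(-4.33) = -0.03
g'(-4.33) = -0.00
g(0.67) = 0.59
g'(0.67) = -0.85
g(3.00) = 0.10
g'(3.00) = -0.04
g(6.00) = 0.04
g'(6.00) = -0.00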